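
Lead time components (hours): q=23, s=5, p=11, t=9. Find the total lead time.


Lead time = queue + setup + processing + transit
= 23 + 5 + 11 + 9
= 48 hours


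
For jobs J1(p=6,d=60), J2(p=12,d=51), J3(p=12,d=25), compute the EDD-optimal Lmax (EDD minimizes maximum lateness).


EDD order: J3 → J2 → J1
Completion and lateness:
  J3: C=12, d=25, L=12-25=-13
  J2: C=24, d=51, L=24-51=-27
  J1: C=30, d=60, L=30-60=-30
Lmax = max(-13, -27, -30)
= -13


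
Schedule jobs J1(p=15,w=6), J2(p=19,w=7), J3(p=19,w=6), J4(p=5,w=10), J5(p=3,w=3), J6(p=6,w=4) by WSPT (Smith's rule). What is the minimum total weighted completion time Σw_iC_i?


WSPT order (by p/w): J4 → J5 → J6 → J1 → J2 → J3
  J4: C=5, w·C=10×5=50
  J5: C=8, w·C=3×8=24
  J6: C=14, w·C=4×14=56
  J1: C=29, w·C=6×29=174
  J2: C=48, w·C=7×48=336
  J3: C=67, w·C=6×67=402
Σ w·C = 1042
= 1042


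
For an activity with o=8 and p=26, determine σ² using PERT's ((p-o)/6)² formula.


σ² = ((p - o) / 6)² = (p - o)² / 36
= (26 - 8)² / 36
= 18² / 36
= 324 / 36
= 9.0000


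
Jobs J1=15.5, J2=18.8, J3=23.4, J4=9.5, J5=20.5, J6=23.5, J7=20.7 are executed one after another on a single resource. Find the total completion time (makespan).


Sequential makespan: sum all processing times
= 15.5 + 18.8 + 23.4 + 9.5 + 20.5 + 23.5 + 20.7
= 131.9 time units


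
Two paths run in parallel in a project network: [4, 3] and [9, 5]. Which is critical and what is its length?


Path A: 4 + 3 = 7
Path B: 9 + 5 = 14
Critical path = longest = max(7, 14)
= 14 (Path B)


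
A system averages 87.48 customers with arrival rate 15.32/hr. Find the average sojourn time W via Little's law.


Little's law: L = λW → W = L / λ
= 87.48 / 15.32
= 5.71 hours


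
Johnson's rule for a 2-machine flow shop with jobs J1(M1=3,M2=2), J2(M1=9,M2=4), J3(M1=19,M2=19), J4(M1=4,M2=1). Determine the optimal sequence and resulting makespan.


Johnson's rule:
Group 1 (M1≤M2, sort by M1): ['J3']
Group 2 (M1>M2, sort desc M2): ['J2', 'J1', 'J4']
Sequence: J3 → J2 → J1 → J4
Makespan calculation:
  J3: M1 done=19, M2 done=38
  J2: M1 done=28, M2 done=42
  J1: M1 done=31, M2 done=44
  J4: M1 done=35, M2 done=45
= Sequence: J3 → J2 → J1 → J4, Makespan: 45


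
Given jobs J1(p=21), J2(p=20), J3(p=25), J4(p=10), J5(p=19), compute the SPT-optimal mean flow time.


SPT order: J4 → J5 → J2 → J1 → J3
Completion times:
  J4: C=10
  J5: C=29
  J2: C=49
  J1: C=70
  J3: C=95
Sum = 253, n = 5
Mean flow = 253/5
= 50.60


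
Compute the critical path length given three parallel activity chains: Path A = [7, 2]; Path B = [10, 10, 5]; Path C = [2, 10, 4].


Path A: 7 + 2 = 9
Path B: 10 + 10 + 5 = 25
Path C: 2 + 10 + 4 = 16
Critical path = longest = max(9, 25, 16)
= 25 (Path B)


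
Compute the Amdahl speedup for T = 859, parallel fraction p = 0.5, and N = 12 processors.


Amdahl's law: T_p = T × ((1-p) + p/N)
= 859 × ((1-0.5) + 0.5/12)
= 859 × (0.50 + 0.0417)
= 859 × 0.5417
= 465.29
Speedup = 859/465.29
= 1.85×


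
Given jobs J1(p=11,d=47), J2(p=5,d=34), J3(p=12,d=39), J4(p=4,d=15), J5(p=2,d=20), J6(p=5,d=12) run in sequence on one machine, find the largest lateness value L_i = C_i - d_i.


Lateness per job (L = C - d):
  J1: C=11, d=47, L=-36
  J2: C=16, d=34, L=-18
  J3: C=28, d=39, L=-11
  J4: C=32, d=15, L=17
  J5: C=34, d=20, L=14
  J6: C=39, d=12, L=27
Lmax = max(-36, -18, -11, 17, 14, 27)
= 27


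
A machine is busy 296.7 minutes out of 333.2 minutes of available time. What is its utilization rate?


Utilization = busy / total × 100
= 296.7 / 333.2 × 100
= 89.0%


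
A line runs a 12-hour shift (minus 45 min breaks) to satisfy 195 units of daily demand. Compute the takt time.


Available = 12×60 - 45 = 675 min
Takt time = 675 / 195
= 3.46 min/unit


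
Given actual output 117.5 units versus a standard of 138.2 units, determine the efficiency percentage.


Efficiency = (actual / standard) × 100
= (117.5 / 138.2) × 100
= 85.0%


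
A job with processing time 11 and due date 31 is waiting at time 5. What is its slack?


Slack = due - current_time - processing
= 31 - 5 - 11
= 15


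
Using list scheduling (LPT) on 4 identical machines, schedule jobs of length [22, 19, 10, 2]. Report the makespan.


Jobs (LPT sorted): [22, 19, 10, 2]
Machines: 4
  J=22 → Machine 1 (load: 0+22=22)
  J=19 → Machine 2 (load: 0+19=19)
  J=10 → Machine 3 (load: 0+10=10)
  J=2 → Machine 4 (load: 0+2=2)
Machine loads: [22, 19, 10, 2]
Makespan = max = 22 time units


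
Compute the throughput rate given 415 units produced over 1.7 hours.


Throughput = units / time
= 415 / 1.7
= 244.1 units/hour


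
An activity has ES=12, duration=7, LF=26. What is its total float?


EF = ES + duration = 12 + 7 = 19
LS = LF - duration = 26 - 7 = 19
Total Float = LF - EF = 26 - 19
(or LS - ES = 19 - 12)
= 7


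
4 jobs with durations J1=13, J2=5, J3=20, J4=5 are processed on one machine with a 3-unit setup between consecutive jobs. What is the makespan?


Makespan = Σ processing + (n-1) × setup
= (13 + 5 + 20 + 5) + (4-1)×3
= 43 + 9
= 52 time units


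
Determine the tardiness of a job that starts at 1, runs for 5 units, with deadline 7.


Completion = start + processing = 1 + 5 = 6
Tardiness = max(0, C - d) = max(0, 6 - 7)
= max(0, -1)
= 0


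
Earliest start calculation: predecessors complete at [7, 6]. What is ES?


ES = max of all predecessor completion times
Predecessors: [7, 6]
ES = max(7, 6)
= 7


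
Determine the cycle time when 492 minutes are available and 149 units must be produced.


Cycle time = available time / demand
= 492 / 149
= 3.30 min/unit


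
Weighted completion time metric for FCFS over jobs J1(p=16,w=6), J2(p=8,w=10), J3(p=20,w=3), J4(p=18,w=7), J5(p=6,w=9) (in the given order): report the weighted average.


Completion times:
  J1: C=16, w×C=6×16=96
  J2: C=24, w×C=10×24=240
  J3: C=44, w×C=3×44=132
  J4: C=62, w×C=7×62=434
  J5: C=68, w×C=9×68=612
Sum w×C = 1514
Sum w = 35
Weighted avg = 1514/35
= 43.26


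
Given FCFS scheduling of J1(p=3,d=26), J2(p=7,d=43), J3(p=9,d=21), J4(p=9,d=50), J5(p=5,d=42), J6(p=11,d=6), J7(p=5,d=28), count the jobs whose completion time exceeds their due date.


Completion vs due date:
  J1: C=3, d=26 → on time
  J2: C=10, d=43 → on time
  J3: C=19, d=21 → on time
  J4: C=28, d=50 → on time
  J5: C=33, d=42 → on time
  J6: C=44, d=6 → TARDY
  J7: C=49, d=28 → TARDY
Tardy jobs: J6, J7
Count = 2


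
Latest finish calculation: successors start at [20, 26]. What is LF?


LF = min of all successor start times
Successors start at: [20, 26]
LF = min(20, 26)
= 20


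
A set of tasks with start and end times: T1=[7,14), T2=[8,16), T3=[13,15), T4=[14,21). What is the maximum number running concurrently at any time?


Check each time point for overlaps:
  t=13: 3 tasks active (T1, T2, T3)
Max concurrent = 3


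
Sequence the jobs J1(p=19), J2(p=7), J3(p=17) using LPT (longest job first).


LPT: sort by longest processing time first
  J1: p=19
  J3: p=17
  J2: p=7
Order: J1 → J3 → J2


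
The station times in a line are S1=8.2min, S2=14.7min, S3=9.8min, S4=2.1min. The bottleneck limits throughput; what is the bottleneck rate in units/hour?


Bottleneck = longest station time
Station times: [8.2, 14.7, 9.8, 2.1]
Max = 14.7 min
Rate = 60 / 14.7
= 4.08 units/hour (bottleneck: 14.7min)


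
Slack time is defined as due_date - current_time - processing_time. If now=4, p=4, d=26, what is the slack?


Slack = due - current_time - processing
= 26 - 4 - 4
= 18


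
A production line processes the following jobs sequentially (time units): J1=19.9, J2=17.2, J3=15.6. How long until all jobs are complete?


Sequential makespan: sum all processing times
= 19.9 + 17.2 + 15.6
= 52.7 time units


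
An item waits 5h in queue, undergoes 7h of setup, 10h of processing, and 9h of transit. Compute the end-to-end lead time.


Lead time = queue + setup + processing + transit
= 5 + 7 + 10 + 9
= 31 hours


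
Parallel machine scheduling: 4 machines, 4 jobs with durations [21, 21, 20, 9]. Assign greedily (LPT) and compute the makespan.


Jobs (LPT sorted): [21, 21, 20, 9]
Machines: 4
  J=21 → Machine 1 (load: 0+21=21)
  J=21 → Machine 2 (load: 0+21=21)
  J=20 → Machine 3 (load: 0+20=20)
  J=9 → Machine 4 (load: 0+9=9)
Machine loads: [21, 21, 20, 9]
Makespan = max = 21 time units


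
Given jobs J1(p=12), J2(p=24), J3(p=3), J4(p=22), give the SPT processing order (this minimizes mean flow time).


SPT: sort by shortest processing time
  J3: p=3
  J1: p=12
  J4: p=22
  J2: p=24
Order: J3 → J1 → J4 → J2


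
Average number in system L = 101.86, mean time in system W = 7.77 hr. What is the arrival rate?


Little's law: L = λW → λ = L / W
= 101.86 / 7.77
= 13.11 per hour


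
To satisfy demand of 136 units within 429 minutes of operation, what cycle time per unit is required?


Cycle time = available time / demand
= 429 / 136
= 3.15 min/unit


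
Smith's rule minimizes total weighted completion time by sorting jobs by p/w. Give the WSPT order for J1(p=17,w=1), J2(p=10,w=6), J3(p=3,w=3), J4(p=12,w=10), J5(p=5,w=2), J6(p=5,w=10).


WSPT (Smith's rule): sort by p/w ascending
  J6: p/w = 5/10 = 0.500
  J3: p/w = 3/3 = 1.000
  J4: p/w = 12/10 = 1.200
  J2: p/w = 10/6 = 1.667
  J5: p/w = 5/2 = 2.500
  J1: p/w = 17/1 = 17.000
Order: J6 → J3 → J4 → J2 → J5 → J1


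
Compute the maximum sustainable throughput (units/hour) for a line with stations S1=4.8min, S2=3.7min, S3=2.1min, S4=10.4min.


Bottleneck = longest station time
Station times: [4.8, 3.7, 2.1, 10.4]
Max = 10.4 min
Rate = 60 / 10.4
= 5.77 units/hour (bottleneck: 10.4min)


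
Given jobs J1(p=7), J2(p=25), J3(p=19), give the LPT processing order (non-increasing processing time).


LPT: sort by longest processing time first
  J2: p=25
  J3: p=19
  J1: p=7
Order: J2 → J3 → J1


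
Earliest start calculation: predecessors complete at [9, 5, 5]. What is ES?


ES = max of all predecessor completion times
Predecessors: [9, 5, 5]
ES = max(9, 5, 5)
= 9


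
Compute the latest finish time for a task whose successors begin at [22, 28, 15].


LF = min of all successor start times
Successors start at: [22, 28, 15]
LF = min(22, 28, 15)
= 15


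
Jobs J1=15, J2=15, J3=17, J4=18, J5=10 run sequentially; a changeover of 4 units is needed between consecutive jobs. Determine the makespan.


Makespan = Σ processing + (n-1) × setup
= (15 + 15 + 17 + 18 + 10) + (5-1)×4
= 75 + 16
= 91 time units


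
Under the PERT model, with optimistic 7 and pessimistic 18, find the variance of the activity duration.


σ² = ((p - o) / 6)² = (p - o)² / 36
= (18 - 7)² / 36
= 11² / 36
= 121 / 36
= 3.3611


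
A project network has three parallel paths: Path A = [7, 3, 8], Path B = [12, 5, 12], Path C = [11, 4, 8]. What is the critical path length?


Path A: 7 + 3 + 8 = 18
Path B: 12 + 5 + 12 = 29
Path C: 11 + 4 + 8 = 23
Critical path = longest = max(18, 29, 23)
= 29 (Path B)


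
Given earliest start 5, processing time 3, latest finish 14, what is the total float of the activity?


EF = ES + duration = 5 + 3 = 8
LS = LF - duration = 14 - 3 = 11
Total Float = LF - EF = 14 - 8
(or LS - ES = 11 - 5)
= 6


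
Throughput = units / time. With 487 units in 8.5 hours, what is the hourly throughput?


Throughput = units / time
= 487 / 8.5
= 57.3 units/hour


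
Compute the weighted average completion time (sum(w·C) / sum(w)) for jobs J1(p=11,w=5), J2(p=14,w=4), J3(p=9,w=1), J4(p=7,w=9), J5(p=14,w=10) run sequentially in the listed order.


Completion times:
  J1: C=11, w×C=5×11=55
  J2: C=25, w×C=4×25=100
  J3: C=34, w×C=1×34=34
  J4: C=41, w×C=9×41=369
  J5: C=55, w×C=10×55=550
Sum w×C = 1108
Sum w = 29
Weighted avg = 1108/29
= 38.21


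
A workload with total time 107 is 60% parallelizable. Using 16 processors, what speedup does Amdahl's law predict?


Amdahl's law: T_p = T × ((1-p) + p/N)
= 107 × ((1-0.6) + 0.6/16)
= 107 × (0.40 + 0.0375)
= 107 × 0.4375
= 46.81
Speedup = 107/46.81
= 2.29×


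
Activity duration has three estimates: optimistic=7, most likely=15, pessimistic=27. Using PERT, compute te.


te = (o + 4m + p) / 6
= (7 + 4×15 + 27) / 6
= (7 + 60 + 27) / 6
= 94 / 6
= 15.67


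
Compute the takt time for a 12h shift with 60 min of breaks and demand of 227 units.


Available = 12×60 - 60 = 660 min
Takt time = 660 / 227
= 2.91 min/unit


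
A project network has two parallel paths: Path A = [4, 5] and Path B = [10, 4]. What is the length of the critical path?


Path A: 4 + 5 = 9
Path B: 10 + 4 = 14
Critical path = longest = max(9, 14)
= 14 (Path B)


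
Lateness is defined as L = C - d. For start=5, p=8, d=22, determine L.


Completion = 5 + 8 = 13
Lateness = C - d = 13 - 22
= -9


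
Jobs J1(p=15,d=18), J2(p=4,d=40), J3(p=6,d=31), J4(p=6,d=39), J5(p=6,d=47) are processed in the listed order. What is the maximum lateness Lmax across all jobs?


Lateness per job (L = C - d):
  J1: C=15, d=18, L=-3
  J2: C=19, d=40, L=-21
  J3: C=25, d=31, L=-6
  J4: C=31, d=39, L=-8
  J5: C=37, d=47, L=-10
Lmax = max(-3, -21, -6, -8, -10)
= -3


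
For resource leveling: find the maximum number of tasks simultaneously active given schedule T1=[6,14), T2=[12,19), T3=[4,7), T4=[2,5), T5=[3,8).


Check each time point for overlaps:
  t=4: 3 tasks active (T3, T4, T5)
Max concurrent = 3


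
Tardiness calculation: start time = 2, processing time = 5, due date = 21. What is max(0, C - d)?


Completion = start + processing = 2 + 5 = 7
Tardiness = max(0, C - d) = max(0, 7 - 21)
= max(0, -14)
= 0


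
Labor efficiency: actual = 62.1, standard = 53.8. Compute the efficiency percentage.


Efficiency = (actual / standard) × 100
= (62.1 / 53.8) × 100
= 115.4%


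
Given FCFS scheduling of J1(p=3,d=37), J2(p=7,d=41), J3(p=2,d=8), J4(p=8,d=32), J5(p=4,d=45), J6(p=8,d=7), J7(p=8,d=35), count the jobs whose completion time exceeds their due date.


Completion vs due date:
  J1: C=3, d=37 → on time
  J2: C=10, d=41 → on time
  J3: C=12, d=8 → TARDY
  J4: C=20, d=32 → on time
  J5: C=24, d=45 → on time
  J6: C=32, d=7 → TARDY
  J7: C=40, d=35 → TARDY
Tardy jobs: J3, J6, J7
Count = 3


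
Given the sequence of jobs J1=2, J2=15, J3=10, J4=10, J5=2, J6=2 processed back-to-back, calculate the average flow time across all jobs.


Completion times:
  J1: completes at 2
  J2: completes at 17
  J3: completes at 27
  J4: completes at 37
  J5: completes at 39
  J6: completes at 41
Sum = 163
Average = 163/6
= 27.17


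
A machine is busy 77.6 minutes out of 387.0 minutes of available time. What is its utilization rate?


Utilization = busy / total × 100
= 77.6 / 387.0 × 100
= 20.1%


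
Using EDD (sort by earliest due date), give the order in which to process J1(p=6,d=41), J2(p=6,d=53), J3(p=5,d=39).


EDD: sort by earliest due date
  J3: d=39, p=5
  J1: d=41, p=6
  J2: d=53, p=6
Order: J3 → J1 → J2


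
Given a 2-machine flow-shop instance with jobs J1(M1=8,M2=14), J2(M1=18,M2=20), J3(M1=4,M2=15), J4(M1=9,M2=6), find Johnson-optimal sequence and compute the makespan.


Johnson's rule:
Group 1 (M1≤M2, sort by M1): ['J3', 'J1', 'J2']
Group 2 (M1>M2, sort desc M2): ['J4']
Sequence: J3 → J1 → J2 → J4
Makespan calculation:
  J3: M1 done=4, M2 done=19
  J1: M1 done=12, M2 done=33
  J2: M1 done=30, M2 done=53
  J4: M1 done=39, M2 done=59
= Sequence: J3 → J1 → J2 → J4, Makespan: 59


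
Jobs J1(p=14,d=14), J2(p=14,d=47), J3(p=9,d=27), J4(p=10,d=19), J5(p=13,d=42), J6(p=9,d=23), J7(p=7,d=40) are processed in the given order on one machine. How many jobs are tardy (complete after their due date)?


Completion vs due date:
  J1: C=14, d=14 → on time
  J2: C=28, d=47 → on time
  J3: C=37, d=27 → TARDY
  J4: C=47, d=19 → TARDY
  J5: C=60, d=42 → TARDY
  J6: C=69, d=23 → TARDY
  J7: C=76, d=40 → TARDY
Tardy jobs: J3, J4, J5, J6, J7
Count = 5


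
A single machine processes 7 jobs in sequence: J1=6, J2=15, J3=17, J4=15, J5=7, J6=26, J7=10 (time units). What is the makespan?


Sequential makespan: sum all processing times
= 6 + 15 + 17 + 15 + 7 + 26 + 10
= 96 time units


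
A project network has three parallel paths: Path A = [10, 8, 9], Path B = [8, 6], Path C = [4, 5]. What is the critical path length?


Path A: 10 + 8 + 9 = 27
Path B: 8 + 6 = 14
Path C: 4 + 5 = 9
Critical path = longest = max(27, 14, 9)
= 27 (Path A)


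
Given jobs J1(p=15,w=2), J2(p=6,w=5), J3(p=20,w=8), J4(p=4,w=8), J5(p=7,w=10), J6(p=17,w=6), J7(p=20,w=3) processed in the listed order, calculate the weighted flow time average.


Completion times:
  J1: C=15, w×C=2×15=30
  J2: C=21, w×C=5×21=105
  J3: C=41, w×C=8×41=328
  J4: C=45, w×C=8×45=360
  J5: C=52, w×C=10×52=520
  J6: C=69, w×C=6×69=414
  J7: C=89, w×C=3×89=267
Sum w×C = 2024
Sum w = 42
Weighted avg = 2024/42
= 48.19


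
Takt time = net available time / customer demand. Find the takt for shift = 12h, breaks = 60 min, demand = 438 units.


Available = 12×60 - 60 = 660 min
Takt time = 660 / 438
= 1.51 min/unit


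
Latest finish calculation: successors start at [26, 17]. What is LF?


LF = min of all successor start times
Successors start at: [26, 17]
LF = min(26, 17)
= 17


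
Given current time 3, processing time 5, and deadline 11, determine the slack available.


Slack = due - current_time - processing
= 11 - 3 - 5
= 3


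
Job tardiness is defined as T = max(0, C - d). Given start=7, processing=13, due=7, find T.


Completion = start + processing = 7 + 13 = 20
Tardiness = max(0, C - d) = max(0, 20 - 7)
= max(0, 13)
= 13


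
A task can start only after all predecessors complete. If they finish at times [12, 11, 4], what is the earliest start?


ES = max of all predecessor completion times
Predecessors: [12, 11, 4]
ES = max(12, 11, 4)
= 12


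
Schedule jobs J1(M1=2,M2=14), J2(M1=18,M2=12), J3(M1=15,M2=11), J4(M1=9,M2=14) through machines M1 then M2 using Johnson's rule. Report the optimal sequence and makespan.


Johnson's rule:
Group 1 (M1≤M2, sort by M1): ['J1', 'J4']
Group 2 (M1>M2, sort desc M2): ['J2', 'J3']
Sequence: J1 → J4 → J2 → J3
Makespan calculation:
  J1: M1 done=2, M2 done=16
  J4: M1 done=11, M2 done=30
  J2: M1 done=29, M2 done=42
  J3: M1 done=44, M2 done=55
= Sequence: J1 → J4 → J2 → J3, Makespan: 55


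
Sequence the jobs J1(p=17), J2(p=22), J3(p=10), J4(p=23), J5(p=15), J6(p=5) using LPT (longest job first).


LPT: sort by longest processing time first
  J4: p=23
  J2: p=22
  J1: p=17
  J5: p=15
  J3: p=10
  J6: p=5
Order: J4 → J2 → J1 → J5 → J3 → J6


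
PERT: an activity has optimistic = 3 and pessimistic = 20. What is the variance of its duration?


σ² = ((p - o) / 6)² = (p - o)² / 36
= (20 - 3)² / 36
= 17² / 36
= 289 / 36
= 8.0278


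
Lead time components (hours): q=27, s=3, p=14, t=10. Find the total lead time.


Lead time = queue + setup + processing + transit
= 27 + 3 + 14 + 10
= 54 hours


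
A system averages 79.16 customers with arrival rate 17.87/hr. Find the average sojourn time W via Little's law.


Little's law: L = λW → W = L / λ
= 79.16 / 17.87
= 4.43 hours


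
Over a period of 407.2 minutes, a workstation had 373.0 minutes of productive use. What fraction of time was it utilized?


Utilization = busy / total × 100
= 373.0 / 407.2 × 100
= 91.6%


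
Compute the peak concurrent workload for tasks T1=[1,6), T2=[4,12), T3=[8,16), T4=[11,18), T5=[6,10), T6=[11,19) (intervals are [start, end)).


Check each time point for overlaps:
  t=11: 4 tasks active (T2, T3, T4, T6)
Max concurrent = 4


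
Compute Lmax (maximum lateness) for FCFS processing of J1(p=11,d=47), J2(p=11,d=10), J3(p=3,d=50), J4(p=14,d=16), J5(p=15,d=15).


Lateness per job (L = C - d):
  J1: C=11, d=47, L=-36
  J2: C=22, d=10, L=12
  J3: C=25, d=50, L=-25
  J4: C=39, d=16, L=23
  J5: C=54, d=15, L=39
Lmax = max(-36, 12, -25, 23, 39)
= 39


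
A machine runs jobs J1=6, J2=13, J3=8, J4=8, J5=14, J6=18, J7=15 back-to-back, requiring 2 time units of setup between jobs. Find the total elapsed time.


Makespan = Σ processing + (n-1) × setup
= (6 + 13 + 8 + 8 + 14 + 18 + 15) + (7-1)×2
= 82 + 12
= 94 time units


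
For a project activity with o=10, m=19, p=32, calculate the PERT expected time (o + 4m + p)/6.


te = (o + 4m + p) / 6
= (10 + 4×19 + 32) / 6
= (10 + 76 + 32) / 6
= 118 / 6
= 19.67


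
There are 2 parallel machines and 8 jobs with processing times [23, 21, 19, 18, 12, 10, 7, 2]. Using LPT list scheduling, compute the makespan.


Jobs (LPT sorted): [23, 21, 19, 18, 12, 10, 7, 2]
Machines: 2
  J=23 → Machine 1 (load: 0+23=23)
  J=21 → Machine 2 (load: 0+21=21)
  J=19 → Machine 2 (load: 21+19=40)
  J=18 → Machine 1 (load: 23+18=41)
  J=12 → Machine 2 (load: 40+12=52)
  J=10 → Machine 1 (load: 41+10=51)
  J=7 → Machine 1 (load: 51+7=58)
  J=2 → Machine 2 (load: 52+2=54)
Machine loads: [58, 54]
Makespan = max = 58 time units


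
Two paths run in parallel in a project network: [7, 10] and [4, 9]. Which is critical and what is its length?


Path A: 7 + 10 = 17
Path B: 4 + 9 = 13
Critical path = longest = max(17, 13)
= 17 (Path A)


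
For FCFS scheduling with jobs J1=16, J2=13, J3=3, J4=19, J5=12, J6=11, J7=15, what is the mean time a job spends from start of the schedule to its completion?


Completion times:
  J1: completes at 16
  J2: completes at 29
  J3: completes at 32
  J4: completes at 51
  J5: completes at 63
  J6: completes at 74
  J7: completes at 89
Sum = 354
Average = 354/7
= 50.57


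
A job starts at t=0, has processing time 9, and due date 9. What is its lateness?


Completion = 0 + 9 = 9
Lateness = C - d = 9 - 9
= 0


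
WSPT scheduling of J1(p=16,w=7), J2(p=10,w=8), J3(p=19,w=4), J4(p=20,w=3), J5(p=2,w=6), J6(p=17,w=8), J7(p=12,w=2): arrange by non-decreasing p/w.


WSPT (Smith's rule): sort by p/w ascending
  J5: p/w = 2/6 = 0.333
  J2: p/w = 10/8 = 1.250
  J6: p/w = 17/8 = 2.125
  J1: p/w = 16/7 = 2.286
  J3: p/w = 19/4 = 4.750
  J7: p/w = 12/2 = 6.000
  J4: p/w = 20/3 = 6.667
Order: J5 → J2 → J6 → J1 → J3 → J7 → J4


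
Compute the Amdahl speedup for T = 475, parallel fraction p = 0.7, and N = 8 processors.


Amdahl's law: T_p = T × ((1-p) + p/N)
= 475 × ((1-0.7) + 0.7/8)
= 475 × (0.30 + 0.0875)
= 475 × 0.3875
= 184.06
Speedup = 475/184.06
= 2.58×


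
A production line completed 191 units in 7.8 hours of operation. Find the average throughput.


Throughput = units / time
= 191 / 7.8
= 24.5 units/hour


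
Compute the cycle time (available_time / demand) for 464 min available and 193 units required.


Cycle time = available time / demand
= 464 / 193
= 2.40 min/unit


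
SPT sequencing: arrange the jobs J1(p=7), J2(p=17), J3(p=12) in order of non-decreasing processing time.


SPT: sort by shortest processing time
  J1: p=7
  J3: p=12
  J2: p=17
Order: J1 → J3 → J2


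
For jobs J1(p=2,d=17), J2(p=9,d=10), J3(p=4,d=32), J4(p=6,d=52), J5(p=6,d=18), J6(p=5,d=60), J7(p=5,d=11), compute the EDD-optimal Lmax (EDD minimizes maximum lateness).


EDD order: J2 → J7 → J1 → J5 → J3 → J4 → J6
Completion and lateness:
  J2: C=9, d=10, L=9-10=-1
  J7: C=14, d=11, L=14-11=3
  J1: C=16, d=17, L=16-17=-1
  J5: C=22, d=18, L=22-18=4
  J3: C=26, d=32, L=26-32=-6
  J4: C=32, d=52, L=32-52=-20
  J6: C=37, d=60, L=37-60=-23
Lmax = max(-1, 3, -1, 4, -6, -20, -23)
= 4


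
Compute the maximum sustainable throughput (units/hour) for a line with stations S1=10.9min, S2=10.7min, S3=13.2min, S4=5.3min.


Bottleneck = longest station time
Station times: [10.9, 10.7, 13.2, 5.3]
Max = 13.2 min
Rate = 60 / 13.2
= 4.55 units/hour (bottleneck: 13.2min)


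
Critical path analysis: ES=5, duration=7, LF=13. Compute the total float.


EF = ES + duration = 5 + 7 = 12
LS = LF - duration = 13 - 7 = 6
Total Float = LF - EF = 13 - 12
(or LS - ES = 6 - 5)
= 1


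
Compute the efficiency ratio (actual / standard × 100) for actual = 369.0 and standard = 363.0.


Efficiency = (actual / standard) × 100
= (369.0 / 363.0) × 100
= 101.7%


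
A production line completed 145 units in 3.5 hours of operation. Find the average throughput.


Throughput = units / time
= 145 / 3.5
= 41.4 units/hour


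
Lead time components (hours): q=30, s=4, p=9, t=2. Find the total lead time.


Lead time = queue + setup + processing + transit
= 30 + 4 + 9 + 2
= 45 hours


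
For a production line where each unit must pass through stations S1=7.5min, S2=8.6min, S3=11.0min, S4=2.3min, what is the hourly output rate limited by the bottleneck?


Bottleneck = longest station time
Station times: [7.5, 8.6, 11.0, 2.3]
Max = 11.0 min
Rate = 60 / 11.0
= 5.45 units/hour (bottleneck: 11.0min)


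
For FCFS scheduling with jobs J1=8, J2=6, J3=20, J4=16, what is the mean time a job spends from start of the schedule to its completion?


Completion times:
  J1: completes at 8
  J2: completes at 14
  J3: completes at 34
  J4: completes at 50
Sum = 106
Average = 106/4
= 26.50


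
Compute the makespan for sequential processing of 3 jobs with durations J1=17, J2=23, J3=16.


Sequential makespan: sum all processing times
= 17 + 23 + 16
= 56 time units


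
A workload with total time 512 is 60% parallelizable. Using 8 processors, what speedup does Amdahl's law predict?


Amdahl's law: T_p = T × ((1-p) + p/N)
= 512 × ((1-0.6) + 0.6/8)
= 512 × (0.40 + 0.0750)
= 512 × 0.4750
= 243.20
Speedup = 512/243.20
= 2.11×


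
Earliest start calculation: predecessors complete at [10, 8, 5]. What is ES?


ES = max of all predecessor completion times
Predecessors: [10, 8, 5]
ES = max(10, 8, 5)
= 10


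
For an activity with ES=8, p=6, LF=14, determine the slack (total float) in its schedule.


EF = ES + duration = 8 + 6 = 14
LS = LF - duration = 14 - 6 = 8
Total Float = LF - EF = 14 - 14
(or LS - ES = 8 - 8)
= 0


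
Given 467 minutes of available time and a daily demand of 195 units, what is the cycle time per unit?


Cycle time = available time / demand
= 467 / 195
= 2.39 min/unit


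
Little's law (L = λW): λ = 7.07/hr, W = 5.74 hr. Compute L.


Little's law: L = λ × W
= 7.07 × 5.74
= 40.58


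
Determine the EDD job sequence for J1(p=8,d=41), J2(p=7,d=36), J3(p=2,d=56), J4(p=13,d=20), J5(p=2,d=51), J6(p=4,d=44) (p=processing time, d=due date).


EDD: sort by earliest due date
  J4: d=20, p=13
  J2: d=36, p=7
  J1: d=41, p=8
  J6: d=44, p=4
  J5: d=51, p=2
  J3: d=56, p=2
Order: J4 → J2 → J1 → J6 → J5 → J3


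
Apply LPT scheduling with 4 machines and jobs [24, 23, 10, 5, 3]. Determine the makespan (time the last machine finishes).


Jobs (LPT sorted): [24, 23, 10, 5, 3]
Machines: 4
  J=24 → Machine 1 (load: 0+24=24)
  J=23 → Machine 2 (load: 0+23=23)
  J=10 → Machine 3 (load: 0+10=10)
  J=5 → Machine 4 (load: 0+5=5)
  J=3 → Machine 4 (load: 5+3=8)
Machine loads: [24, 23, 10, 8]
Makespan = max = 24 time units


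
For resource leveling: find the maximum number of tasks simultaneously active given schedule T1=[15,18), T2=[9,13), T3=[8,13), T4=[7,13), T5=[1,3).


Check each time point for overlaps:
  t=9: 3 tasks active (T2, T3, T4)
Max concurrent = 3


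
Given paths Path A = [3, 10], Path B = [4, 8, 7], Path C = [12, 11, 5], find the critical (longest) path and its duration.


Path A: 3 + 10 = 13
Path B: 4 + 8 + 7 = 19
Path C: 12 + 11 + 5 = 28
Critical path = longest = max(13, 19, 28)
= 28 (Path C)


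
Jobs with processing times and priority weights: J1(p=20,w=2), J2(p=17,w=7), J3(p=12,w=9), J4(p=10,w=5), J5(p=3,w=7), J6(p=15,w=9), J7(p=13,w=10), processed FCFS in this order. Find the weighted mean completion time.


Completion times:
  J1: C=20, w×C=2×20=40
  J2: C=37, w×C=7×37=259
  J3: C=49, w×C=9×49=441
  J4: C=59, w×C=5×59=295
  J5: C=62, w×C=7×62=434
  J6: C=77, w×C=9×77=693
  J7: C=90, w×C=10×90=900
Sum w×C = 3062
Sum w = 49
Weighted avg = 3062/49
= 62.49


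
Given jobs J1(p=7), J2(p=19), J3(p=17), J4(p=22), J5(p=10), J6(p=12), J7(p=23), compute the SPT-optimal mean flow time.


SPT order: J1 → J5 → J6 → J3 → J2 → J4 → J7
Completion times:
  J1: C=7
  J5: C=17
  J6: C=29
  J3: C=46
  J2: C=65
  J4: C=87
  J7: C=110
Sum = 361, n = 7
Mean flow = 361/7
= 51.57


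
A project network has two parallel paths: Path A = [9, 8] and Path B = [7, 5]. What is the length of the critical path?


Path A: 9 + 8 = 17
Path B: 7 + 5 = 12
Critical path = longest = max(17, 12)
= 17 (Path A)


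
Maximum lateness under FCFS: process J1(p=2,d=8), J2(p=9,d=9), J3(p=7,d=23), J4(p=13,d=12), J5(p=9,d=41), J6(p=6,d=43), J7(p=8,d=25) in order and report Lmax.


Lateness per job (L = C - d):
  J1: C=2, d=8, L=-6
  J2: C=11, d=9, L=2
  J3: C=18, d=23, L=-5
  J4: C=31, d=12, L=19
  J5: C=40, d=41, L=-1
  J6: C=46, d=43, L=3
  J7: C=54, d=25, L=29
Lmax = max(-6, 2, -5, 19, -1, 3, 29)
= 29


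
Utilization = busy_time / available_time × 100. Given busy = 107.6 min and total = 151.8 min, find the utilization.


Utilization = busy / total × 100
= 107.6 / 151.8 × 100
= 70.9%


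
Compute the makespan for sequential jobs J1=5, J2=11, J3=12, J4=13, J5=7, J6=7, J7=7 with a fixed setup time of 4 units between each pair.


Makespan = Σ processing + (n-1) × setup
= (5 + 11 + 12 + 13 + 7 + 7 + 7) + (7-1)×4
= 62 + 24
= 86 time units


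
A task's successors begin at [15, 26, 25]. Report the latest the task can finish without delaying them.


LF = min of all successor start times
Successors start at: [15, 26, 25]
LF = min(15, 26, 25)
= 15


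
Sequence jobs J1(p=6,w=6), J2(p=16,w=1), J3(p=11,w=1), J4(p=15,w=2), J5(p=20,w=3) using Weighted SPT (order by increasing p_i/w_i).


WSPT (Smith's rule): sort by p/w ascending
  J1: p/w = 6/6 = 1.000
  J5: p/w = 20/3 = 6.667
  J4: p/w = 15/2 = 7.500
  J3: p/w = 11/1 = 11.000
  J2: p/w = 16/1 = 16.000
Order: J1 → J5 → J4 → J3 → J2


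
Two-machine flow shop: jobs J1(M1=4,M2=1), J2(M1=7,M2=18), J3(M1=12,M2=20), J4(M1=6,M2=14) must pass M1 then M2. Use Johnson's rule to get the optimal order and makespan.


Johnson's rule:
Group 1 (M1≤M2, sort by M1): ['J4', 'J2', 'J3']
Group 2 (M1>M2, sort desc M2): ['J1']
Sequence: J4 → J2 → J3 → J1
Makespan calculation:
  J4: M1 done=6, M2 done=20
  J2: M1 done=13, M2 done=38
  J3: M1 done=25, M2 done=58
  J1: M1 done=29, M2 done=59
= Sequence: J4 → J2 → J3 → J1, Makespan: 59


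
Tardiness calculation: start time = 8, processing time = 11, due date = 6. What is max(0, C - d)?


Completion = start + processing = 8 + 11 = 19
Tardiness = max(0, C - d) = max(0, 19 - 6)
= max(0, 13)
= 13


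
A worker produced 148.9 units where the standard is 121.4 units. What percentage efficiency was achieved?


Efficiency = (actual / standard) × 100
= (148.9 / 121.4) × 100
= 122.7%


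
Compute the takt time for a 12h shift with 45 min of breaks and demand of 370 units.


Available = 12×60 - 45 = 675 min
Takt time = 675 / 370
= 1.82 min/unit


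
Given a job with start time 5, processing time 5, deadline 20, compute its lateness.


Completion = 5 + 5 = 10
Lateness = C - d = 10 - 20
= -10


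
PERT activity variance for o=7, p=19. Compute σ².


σ² = ((p - o) / 6)² = (p - o)² / 36
= (19 - 7)² / 36
= 12² / 36
= 144 / 36
= 4.0000


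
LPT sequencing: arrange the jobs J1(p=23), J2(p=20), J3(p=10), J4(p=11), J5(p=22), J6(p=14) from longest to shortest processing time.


LPT: sort by longest processing time first
  J1: p=23
  J5: p=22
  J2: p=20
  J6: p=14
  J4: p=11
  J3: p=10
Order: J1 → J5 → J2 → J6 → J4 → J3


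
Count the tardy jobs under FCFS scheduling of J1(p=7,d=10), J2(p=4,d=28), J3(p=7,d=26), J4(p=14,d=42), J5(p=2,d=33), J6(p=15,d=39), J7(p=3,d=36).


Completion vs due date:
  J1: C=7, d=10 → on time
  J2: C=11, d=28 → on time
  J3: C=18, d=26 → on time
  J4: C=32, d=42 → on time
  J5: C=34, d=33 → TARDY
  J6: C=49, d=39 → TARDY
  J7: C=52, d=36 → TARDY
Tardy jobs: J5, J6, J7
Count = 3


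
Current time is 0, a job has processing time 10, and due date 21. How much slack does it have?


Slack = due - current_time - processing
= 21 - 0 - 10
= 11


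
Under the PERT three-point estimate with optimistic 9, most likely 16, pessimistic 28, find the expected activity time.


te = (o + 4m + p) / 6
= (9 + 4×16 + 28) / 6
= (9 + 64 + 28) / 6
= 101 / 6
= 16.83


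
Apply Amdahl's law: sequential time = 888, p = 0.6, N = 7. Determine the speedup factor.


Amdahl's law: T_p = T × ((1-p) + p/N)
= 888 × ((1-0.6) + 0.6/7)
= 888 × (0.40 + 0.0857)
= 888 × 0.4857
= 431.31
Speedup = 888/431.31
= 2.06×


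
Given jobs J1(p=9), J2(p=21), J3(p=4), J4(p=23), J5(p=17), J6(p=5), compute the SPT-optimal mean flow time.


SPT order: J3 → J6 → J1 → J5 → J2 → J4
Completion times:
  J3: C=4
  J6: C=9
  J1: C=18
  J5: C=35
  J2: C=56
  J4: C=79
Sum = 201, n = 6
Mean flow = 201/6
= 33.50


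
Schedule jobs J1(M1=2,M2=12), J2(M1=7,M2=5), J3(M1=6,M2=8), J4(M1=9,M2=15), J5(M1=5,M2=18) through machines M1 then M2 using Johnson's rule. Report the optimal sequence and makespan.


Johnson's rule:
Group 1 (M1≤M2, sort by M1): ['J1', 'J5', 'J3', 'J4']
Group 2 (M1>M2, sort desc M2): ['J2']
Sequence: J1 → J5 → J3 → J4 → J2
Makespan calculation:
  J1: M1 done=2, M2 done=14
  J5: M1 done=7, M2 done=32
  J3: M1 done=13, M2 done=40
  J4: M1 done=22, M2 done=55
  J2: M1 done=29, M2 done=60
= Sequence: J1 → J5 → J3 → J4 → J2, Makespan: 60


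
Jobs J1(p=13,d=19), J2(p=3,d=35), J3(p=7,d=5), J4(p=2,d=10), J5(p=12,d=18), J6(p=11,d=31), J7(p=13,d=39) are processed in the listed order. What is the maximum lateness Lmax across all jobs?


Lateness per job (L = C - d):
  J1: C=13, d=19, L=-6
  J2: C=16, d=35, L=-19
  J3: C=23, d=5, L=18
  J4: C=25, d=10, L=15
  J5: C=37, d=18, L=19
  J6: C=48, d=31, L=17
  J7: C=61, d=39, L=22
Lmax = max(-6, -19, 18, 15, 19, 17, 22)
= 22


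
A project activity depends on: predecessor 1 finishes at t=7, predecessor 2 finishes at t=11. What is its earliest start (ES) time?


ES = max of all predecessor completion times
Predecessors: [7, 11]
ES = max(7, 11)
= 11


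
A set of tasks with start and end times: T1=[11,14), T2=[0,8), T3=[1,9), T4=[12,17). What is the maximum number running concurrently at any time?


Check each time point for overlaps:
  t=1: 2 tasks active (T2, T3)
Max concurrent = 2


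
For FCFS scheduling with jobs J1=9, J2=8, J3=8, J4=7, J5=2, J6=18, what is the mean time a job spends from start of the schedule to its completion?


Completion times:
  J1: completes at 9
  J2: completes at 17
  J3: completes at 25
  J4: completes at 32
  J5: completes at 34
  J6: completes at 52
Sum = 169
Average = 169/6
= 28.17


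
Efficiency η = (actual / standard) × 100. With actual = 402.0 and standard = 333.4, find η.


Efficiency = (actual / standard) × 100
= (402.0 / 333.4) × 100
= 120.6%


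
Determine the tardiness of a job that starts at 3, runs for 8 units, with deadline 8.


Completion = start + processing = 3 + 8 = 11
Tardiness = max(0, C - d) = max(0, 11 - 8)
= max(0, 3)
= 3


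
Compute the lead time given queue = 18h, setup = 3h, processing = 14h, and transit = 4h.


Lead time = queue + setup + processing + transit
= 18 + 3 + 14 + 4
= 39 hours


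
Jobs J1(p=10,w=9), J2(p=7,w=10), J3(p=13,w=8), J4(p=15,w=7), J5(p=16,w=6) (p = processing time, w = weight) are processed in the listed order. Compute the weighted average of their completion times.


Completion times:
  J1: C=10, w×C=9×10=90
  J2: C=17, w×C=10×17=170
  J3: C=30, w×C=8×30=240
  J4: C=45, w×C=7×45=315
  J5: C=61, w×C=6×61=366
Sum w×C = 1181
Sum w = 40
Weighted avg = 1181/40
= 29.52


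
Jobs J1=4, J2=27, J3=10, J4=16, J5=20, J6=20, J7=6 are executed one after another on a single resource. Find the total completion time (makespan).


Sequential makespan: sum all processing times
= 4 + 27 + 10 + 16 + 20 + 20 + 6
= 103 time units


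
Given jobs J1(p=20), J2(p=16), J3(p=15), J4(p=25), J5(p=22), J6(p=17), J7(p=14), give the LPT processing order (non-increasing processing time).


LPT: sort by longest processing time first
  J4: p=25
  J5: p=22
  J1: p=20
  J6: p=17
  J2: p=16
  J3: p=15
  J7: p=14
Order: J4 → J5 → J1 → J6 → J2 → J3 → J7


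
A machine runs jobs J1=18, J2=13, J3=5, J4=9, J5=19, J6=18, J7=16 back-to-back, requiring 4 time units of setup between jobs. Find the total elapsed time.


Makespan = Σ processing + (n-1) × setup
= (18 + 13 + 5 + 9 + 19 + 18 + 16) + (7-1)×4
= 98 + 24
= 122 time units


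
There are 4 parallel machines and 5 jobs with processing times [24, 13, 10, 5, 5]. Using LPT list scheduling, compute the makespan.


Jobs (LPT sorted): [24, 13, 10, 5, 5]
Machines: 4
  J=24 → Machine 1 (load: 0+24=24)
  J=13 → Machine 2 (load: 0+13=13)
  J=10 → Machine 3 (load: 0+10=10)
  J=5 → Machine 4 (load: 0+5=5)
  J=5 → Machine 4 (load: 5+5=10)
Machine loads: [24, 13, 10, 10]
Makespan = max = 24 time units


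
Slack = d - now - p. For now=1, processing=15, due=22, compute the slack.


Slack = due - current_time - processing
= 22 - 1 - 15
= 6


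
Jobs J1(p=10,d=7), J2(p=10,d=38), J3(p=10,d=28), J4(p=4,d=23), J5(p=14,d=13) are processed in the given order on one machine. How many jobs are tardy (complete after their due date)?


Completion vs due date:
  J1: C=10, d=7 → TARDY
  J2: C=20, d=38 → on time
  J3: C=30, d=28 → TARDY
  J4: C=34, d=23 → TARDY
  J5: C=48, d=13 → TARDY
Tardy jobs: J1, J3, J4, J5
Count = 4


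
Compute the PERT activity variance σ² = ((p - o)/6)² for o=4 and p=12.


σ² = ((p - o) / 6)² = (p - o)² / 36
= (12 - 4)² / 36
= 8² / 36
= 64 / 36
= 1.7778


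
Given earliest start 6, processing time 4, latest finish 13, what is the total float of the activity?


EF = ES + duration = 6 + 4 = 10
LS = LF - duration = 13 - 4 = 9
Total Float = LF - EF = 13 - 10
(or LS - ES = 9 - 6)
= 3


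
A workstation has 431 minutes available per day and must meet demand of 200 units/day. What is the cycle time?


Cycle time = available time / demand
= 431 / 200
= 2.15 min/unit


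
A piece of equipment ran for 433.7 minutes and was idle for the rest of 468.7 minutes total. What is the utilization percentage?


Utilization = busy / total × 100
= 433.7 / 468.7 × 100
= 92.5%


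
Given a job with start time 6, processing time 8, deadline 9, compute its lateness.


Completion = 6 + 8 = 14
Lateness = C - d = 14 - 9
= 5


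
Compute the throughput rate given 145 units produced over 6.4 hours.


Throughput = units / time
= 145 / 6.4
= 22.7 units/hour


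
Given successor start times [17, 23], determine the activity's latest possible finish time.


LF = min of all successor start times
Successors start at: [17, 23]
LF = min(17, 23)
= 17


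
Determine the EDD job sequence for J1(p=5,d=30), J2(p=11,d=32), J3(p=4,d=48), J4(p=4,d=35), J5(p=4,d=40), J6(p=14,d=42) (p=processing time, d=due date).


EDD: sort by earliest due date
  J1: d=30, p=5
  J2: d=32, p=11
  J4: d=35, p=4
  J5: d=40, p=4
  J6: d=42, p=14
  J3: d=48, p=4
Order: J1 → J2 → J4 → J5 → J6 → J3


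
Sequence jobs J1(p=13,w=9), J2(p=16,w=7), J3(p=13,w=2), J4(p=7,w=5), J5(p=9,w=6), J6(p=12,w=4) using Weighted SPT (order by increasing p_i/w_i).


WSPT (Smith's rule): sort by p/w ascending
  J4: p/w = 7/5 = 1.400
  J1: p/w = 13/9 = 1.444
  J5: p/w = 9/6 = 1.500
  J2: p/w = 16/7 = 2.286
  J6: p/w = 12/4 = 3.000
  J3: p/w = 13/2 = 6.500
Order: J4 → J1 → J5 → J2 → J6 → J3
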